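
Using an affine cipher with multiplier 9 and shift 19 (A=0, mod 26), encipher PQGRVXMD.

YHVQASXU

P(15): 9·15+19=154≡24 → Y
Q(16): 9·16+19=163≡7 → H
G(6): 9·6+19=73≡21 → V
R(17): 9·17+19=172≡16 → Q
V(21): 9·21+19=208≡0 → A
X(23): 9·23+19=226≡18 → S
M(12): 9·12+19=127≡23 → X
D(3): 9·3+19=46≡20 → U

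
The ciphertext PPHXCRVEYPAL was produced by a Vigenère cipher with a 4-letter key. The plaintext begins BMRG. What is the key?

Subtract each crib letter from the matching ciphertext letter (mod 26):
P(15)−B(1)=14 → O
P(15)−M(12)=3 → D
H(7)−R(17)=-10≡16 → Q
X(23)−G(6)=17 → R

ODQR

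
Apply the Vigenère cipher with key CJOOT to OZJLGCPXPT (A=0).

QIXZZEYLDM

Repeat the key across the message: CJOOTCJOOT
O(14)+C(2): 16 → Q
Z(25)+J(9): 34≡8 → I
J(9)+O(14): 23 → X
L(11)+O(14): 25 → Z
G(6)+T(19): 25 → Z
C(2)+C(2): 4 → E
P(15)+J(9): 24 → Y
X(23)+O(14): 37≡11 → L
P(15)+O(14): 29≡3 → D
T(19)+T(19): 38≡12 → M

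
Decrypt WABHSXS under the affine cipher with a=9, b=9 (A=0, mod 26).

The inverse of 9 mod 26 is 3, since 9·3=27≡1. Apply D(y)=3·(y−9) mod 26:
W(22): 3·(22−9)=39≡13 → N
A(0): 3·(0−9)=-27≡25 → Z
B(1): 3·(1−9)=-24≡2 → C
H(7): 3·(7−9)=-6≡20 → U
S(18): 3·(18−9)=27≡1 → B
X(23): 3·(23−9)=42≡16 → Q
S(18): 3·(18−9)=27≡1 → B

NZCUBQB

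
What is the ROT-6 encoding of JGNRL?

PMTXR

J(9): 9+6=15 → P
G(6): 6+6=12 → M
N(13): 13+6=19 → T
R(17): 17+6=23 → X
L(11): 11+6=17 → R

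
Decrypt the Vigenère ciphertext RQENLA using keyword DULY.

Repeat the key across the ciphertext: DULYDU
R(17)−D(3): 14 → O
Q(16)−U(20): -4≡22 → W
E(4)−L(11): -7≡19 → T
N(13)−Y(24): -11≡15 → P
L(11)−D(3): 8 → I
A(0)−U(20): -20≡6 → G

OWTPIG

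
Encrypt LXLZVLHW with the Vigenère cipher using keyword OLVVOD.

Repeat the key across the message: OLVVODOL
L(11)+O(14): 25 → Z
X(23)+L(11): 34≡8 → I
L(11)+V(21): 32≡6 → G
Z(25)+V(21): 46≡20 → U
V(21)+O(14): 35≡9 → J
L(11)+D(3): 14 → O
H(7)+O(14): 21 → V
W(22)+L(11): 33≡7 → H

ZIGUJOVH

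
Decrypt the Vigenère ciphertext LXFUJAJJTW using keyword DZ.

Repeat the key across the ciphertext: DZDZDZDZDZ
L(11)−D(3): 8 → I
X(23)−Z(25): -2≡24 → Y
F(5)−D(3): 2 → C
U(20)−Z(25): -5≡21 → V
J(9)−D(3): 6 → G
A(0)−Z(25): -25≡1 → B
J(9)−D(3): 6 → G
J(9)−Z(25): -16≡10 → K
T(19)−D(3): 16 → Q
W(22)−Z(25): -3≡23 → X

IYCVGBGKQX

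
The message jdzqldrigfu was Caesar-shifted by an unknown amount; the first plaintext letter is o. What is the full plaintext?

oievqiwnlkz

From the crib: j(9)−o(14)=-5≡21, so the shift is 21.
Subtract 21 from each ciphertext letter:
j(9): 9−21=-12≡14 → o
d(3): 3−21=-18≡8 → i
z(25): 25−21=4 → e
q(16): 16−21=-5≡21 → v
l(11): 11−21=-10≡16 → q
d(3): 3−21=-18≡8 → i
r(17): 17−21=-4≡22 → w
i(8): 8−21=-13≡13 → n
g(6): 6−21=-15≡11 → l
f(5): 5−21=-16≡10 → k
u(20): 20−21=-1≡25 → z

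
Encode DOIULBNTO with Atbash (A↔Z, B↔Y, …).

WLRFOYMGL

D(3) → W(22)
O(14) → L(11)
I(8) → R(17)
U(20) → F(5)
L(11) → O(14)
B(1) → Y(24)
N(13) → M(12)
T(19) → G(6)
O(14) → L(11)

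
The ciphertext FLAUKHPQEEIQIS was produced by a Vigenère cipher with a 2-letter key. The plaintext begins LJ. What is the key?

UC

Subtract each crib letter from the matching ciphertext letter (mod 26):
F(5)−L(11)=-6≡20 → U
L(11)−J(9)=2 → C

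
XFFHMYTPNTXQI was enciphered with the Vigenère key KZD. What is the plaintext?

Repeat the key across the ciphertext: KZDKZDKZDKZDK
X(23)−K(10): 13 → N
F(5)−Z(25): -20≡6 → G
F(5)−D(3): 2 → C
H(7)−K(10): -3≡23 → X
M(12)−Z(25): -13≡13 → N
Y(24)−D(3): 21 → V
T(19)−K(10): 9 → J
P(15)−Z(25): -10≡16 → Q
N(13)−D(3): 10 → K
T(19)−K(10): 9 → J
X(23)−Z(25): -2≡24 → Y
Q(16)−D(3): 13 → N
I(8)−K(10): -2≡24 → Y

NGCXNVJQKJYNY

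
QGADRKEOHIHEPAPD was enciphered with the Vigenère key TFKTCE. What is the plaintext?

Repeat the key across the ciphertext: TFKTCETFKTCETFKT
Q(16)−T(19): -3≡23 → X
G(6)−F(5): 1 → B
A(0)−K(10): -10≡16 → Q
D(3)−T(19): -16≡10 → K
R(17)−C(2): 15 → P
K(10)−E(4): 6 → G
E(4)−T(19): -15≡11 → L
O(14)−F(5): 9 → J
H(7)−K(10): -3≡23 → X
I(8)−T(19): -11≡15 → P
H(7)−C(2): 5 → F
E(4)−E(4): 0 → A
P(15)−T(19): -4≡22 → W
A(0)−F(5): -5≡21 → V
P(15)−K(10): 5 → F
D(3)−T(19): -16≡10 → K

XBQKPGLJXPFAWVFK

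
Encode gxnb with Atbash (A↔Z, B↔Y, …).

tcmy

g(6) → t(19)
x(23) → c(2)
n(13) → m(12)
b(1) → y(24)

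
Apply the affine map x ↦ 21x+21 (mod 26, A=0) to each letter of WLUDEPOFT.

PSZGBYDWE

W(22): 21·22+21=483≡15 → P
L(11): 21·11+21=252≡18 → S
U(20): 21·20+21=441≡25 → Z
D(3): 21·3+21=84≡6 → G
E(4): 21·4+21=105≡1 → B
P(15): 21·15+21=336≡24 → Y
O(14): 21·14+21=315≡3 → D
F(5): 21·5+21=126≡22 → W
T(19): 21·19+21=420≡4 → E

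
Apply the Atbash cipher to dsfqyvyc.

d(3) → w(22)
s(18) → h(7)
f(5) → u(20)
q(16) → j(9)
y(24) → b(1)
v(21) → e(4)
y(24) → b(1)
c(2) → x(23)

whujbebx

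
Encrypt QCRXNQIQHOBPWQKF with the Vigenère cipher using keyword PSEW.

FUVTCIMMWGFLLIOB

Repeat the key across the message: PSEWPSEWPSEWPSEW
Q(16)+P(15): 31≡5 → F
C(2)+S(18): 20 → U
R(17)+E(4): 21 → V
X(23)+W(22): 45≡19 → T
N(13)+P(15): 28≡2 → C
Q(16)+S(18): 34≡8 → I
I(8)+E(4): 12 → M
Q(16)+W(22): 38≡12 → M
H(7)+P(15): 22 → W
O(14)+S(18): 32≡6 → G
B(1)+E(4): 5 → F
P(15)+W(22): 37≡11 → L
W(22)+P(15): 37≡11 → L
Q(16)+S(18): 34≡8 → I
K(10)+E(4): 14 → O
F(5)+W(22): 27≡1 → B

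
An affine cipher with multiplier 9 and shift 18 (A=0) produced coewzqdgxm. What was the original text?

The inverse of 9 mod 26 is 3, since 9·3=27≡1. Apply D(y)=3·(y−18) mod 26:
c(2): 3·(2−18)=-48≡4 → e
o(14): 3·(14−18)=-12≡14 → o
e(4): 3·(4−18)=-42≡10 → k
w(22): 3·(22−18)=12 → m
z(25): 3·(25−18)=21 → v
q(16): 3·(16−18)=-6≡20 → u
d(3): 3·(3−18)=-45≡7 → h
g(6): 3·(6−18)=-36≡16 → q
x(23): 3·(23−18)=15 → p
m(12): 3·(12−18)=-18≡8 → i

eokmvuhqpi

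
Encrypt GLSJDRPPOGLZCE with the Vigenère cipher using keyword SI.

Repeat the key across the message: SISISISISISISI
G(6)+S(18): 24 → Y
L(11)+I(8): 19 → T
S(18)+S(18): 36≡10 → K
J(9)+I(8): 17 → R
D(3)+S(18): 21 → V
R(17)+I(8): 25 → Z
P(15)+S(18): 33≡7 → H
P(15)+I(8): 23 → X
O(14)+S(18): 32≡6 → G
G(6)+I(8): 14 → O
L(11)+S(18): 29≡3 → D
Z(25)+I(8): 33≡7 → H
C(2)+S(18): 20 → U
E(4)+I(8): 12 → M

YTKRVZHXGODHUM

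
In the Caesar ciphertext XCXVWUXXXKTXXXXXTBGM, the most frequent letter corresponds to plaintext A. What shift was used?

23

The most frequent ciphertext letter is X (appears 10 times).
X is position 23; A is position 0.
Shift = 23.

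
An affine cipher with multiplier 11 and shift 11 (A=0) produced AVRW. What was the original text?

ZIKB

The inverse of 11 mod 26 is 19, since 11·19=209≡1. Apply D(y)=19·(y−11) mod 26:
A(0): 19·(0−11)=-209≡25 → Z
V(21): 19·(21−11)=190≡8 → I
R(17): 19·(17−11)=114≡10 → K
W(22): 19·(22−11)=209≡1 → B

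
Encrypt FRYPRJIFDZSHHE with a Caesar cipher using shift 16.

VHOFHZYVTPIXXU

F(5): 5+16=21 → V
R(17): 17+16=33≡7 → H
Y(24): 24+16=40≡14 → O
P(15): 15+16=31≡5 → F
R(17): 17+16=33≡7 → H
J(9): 9+16=25 → Z
I(8): 8+16=24 → Y
F(5): 5+16=21 → V
D(3): 3+16=19 → T
Z(25): 25+16=41≡15 → P
S(18): 18+16=34≡8 → I
H(7): 7+16=23 → X
H(7): 7+16=23 → X
E(4): 4+16=20 → U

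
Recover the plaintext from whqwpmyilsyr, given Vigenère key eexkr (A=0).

sdtmyiulbbun

Repeat the key across the ciphertext: eexkreexkree
w(22)−e(4): 18 → s
h(7)−e(4): 3 → d
q(16)−x(23): -7≡19 → t
w(22)−k(10): 12 → m
p(15)−r(17): -2≡24 → y
m(12)−e(4): 8 → i
y(24)−e(4): 20 → u
i(8)−x(23): -15≡11 → l
l(11)−k(10): 1 → b
s(18)−r(17): 1 → b
y(24)−e(4): 20 → u
r(17)−e(4): 13 → n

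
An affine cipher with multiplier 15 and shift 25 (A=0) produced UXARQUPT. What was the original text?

RMHWPRIK

The inverse of 15 mod 26 is 7, since 15·7=105≡1. Apply D(y)=7·(y−25) mod 26:
U(20): 7·(20−25)=-35≡17 → R
X(23): 7·(23−25)=-14≡12 → M
A(0): 7·(0−25)=-175≡7 → H
R(17): 7·(17−25)=-56≡22 → W
Q(16): 7·(16−25)=-63≡15 → P
U(20): 7·(20−25)=-35≡17 → R
P(15): 7·(15−25)=-70≡8 → I
T(19): 7·(19−25)=-42≡10 → K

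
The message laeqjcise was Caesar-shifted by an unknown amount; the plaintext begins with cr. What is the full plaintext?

From the crib: l(11)−c(2)=9, so the shift is 9.
Subtract 9 from each ciphertext letter:
l(11): 11−9=2 → c
a(0): 0−9=-9≡17 → r
e(4): 4−9=-5≡21 → v
q(16): 16−9=7 → h
j(9): 9−9=0 → a
c(2): 2−9=-7≡19 → t
i(8): 8−9=-1≡25 → z
s(18): 18−9=9 → j
e(4): 4−9=-5≡21 → v

crvhatzjv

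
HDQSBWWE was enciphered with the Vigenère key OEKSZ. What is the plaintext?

TZGACISU

Repeat the key across the ciphertext: OEKSZOEK
H(7)−O(14): -7≡19 → T
D(3)−E(4): -1≡25 → Z
Q(16)−K(10): 6 → G
S(18)−S(18): 0 → A
B(1)−Z(25): -24≡2 → C
W(22)−O(14): 8 → I
W(22)−E(4): 18 → S
E(4)−K(10): -6≡20 → U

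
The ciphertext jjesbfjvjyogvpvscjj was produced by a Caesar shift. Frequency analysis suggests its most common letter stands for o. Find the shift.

The most frequent ciphertext letter is j (appears 6 times).
j is position 9; o is position 14.
Shift = -5≡21.

21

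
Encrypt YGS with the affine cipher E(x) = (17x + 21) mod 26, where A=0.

Y(24): 17·24+21=429≡13 → N
G(6): 17·6+21=123≡19 → T
S(18): 17·18+21=327≡15 → P

NTP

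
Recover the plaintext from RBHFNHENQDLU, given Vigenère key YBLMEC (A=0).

TAWTJFGMFRHS

Repeat the key across the ciphertext: YBLMECYBLMEC
R(17)−Y(24): -7≡19 → T
B(1)−B(1): 0 → A
H(7)−L(11): -4≡22 → W
F(5)−M(12): -7≡19 → T
N(13)−E(4): 9 → J
H(7)−C(2): 5 → F
E(4)−Y(24): -20≡6 → G
N(13)−B(1): 12 → M
Q(16)−L(11): 5 → F
D(3)−M(12): -9≡17 → R
L(11)−E(4): 7 → H
U(20)−C(2): 18 → S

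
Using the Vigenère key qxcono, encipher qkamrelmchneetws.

ghcaesbjevasuqyg

Repeat the key across the message: qxconoqxconoqxco
q(16)+q(16): 32≡6 → g
k(10)+x(23): 33≡7 → h
a(0)+c(2): 2 → c
m(12)+o(14): 26≡0 → a
r(17)+n(13): 30≡4 → e
e(4)+o(14): 18 → s
l(11)+q(16): 27≡1 → b
m(12)+x(23): 35≡9 → j
c(2)+c(2): 4 → e
h(7)+o(14): 21 → v
n(13)+n(13): 26≡0 → a
e(4)+o(14): 18 → s
e(4)+q(16): 20 → u
t(19)+x(23): 42≡16 → q
w(22)+c(2): 24 → y
s(18)+o(14): 32≡6 → g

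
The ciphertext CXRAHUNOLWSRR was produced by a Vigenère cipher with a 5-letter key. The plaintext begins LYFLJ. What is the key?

Subtract each crib letter from the matching ciphertext letter (mod 26):
C(2)−L(11)=-9≡17 → R
X(23)−Y(24)=-1≡25 → Z
R(17)−F(5)=12 → M
A(0)−L(11)=-11≡15 → P
H(7)−J(9)=-2≡24 → Y

RZMPY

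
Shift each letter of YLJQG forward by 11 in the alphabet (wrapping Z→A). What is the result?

JWUBR

Y(24): 24+11=35≡9 → J
L(11): 11+11=22 → W
J(9): 9+11=20 → U
Q(16): 16+11=27≡1 → B
G(6): 6+11=17 → R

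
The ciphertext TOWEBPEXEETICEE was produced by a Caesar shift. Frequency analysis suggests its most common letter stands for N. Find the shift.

17

The most frequent ciphertext letter is E (appears 6 times).
E is position 4; N is position 13.
Shift = -9≡17.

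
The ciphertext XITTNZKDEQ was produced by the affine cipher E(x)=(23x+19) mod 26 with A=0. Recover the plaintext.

QVAACYDOFB

The inverse of 23 mod 26 is 17, since 23·17=391≡1. Apply D(y)=17·(y−19) mod 26:
X(23): 17·(23−19)=68≡16 → Q
I(8): 17·(8−19)=-187≡21 → V
T(19): 17·(19−19)=0 → A
T(19): 17·(19−19)=0 → A
N(13): 17·(13−19)=-102≡2 → C
Z(25): 17·(25−19)=102≡24 → Y
K(10): 17·(10−19)=-153≡3 → D
D(3): 17·(3−19)=-272≡14 → O
E(4): 17·(4−19)=-255≡5 → F
Q(16): 17·(16−19)=-51≡1 → B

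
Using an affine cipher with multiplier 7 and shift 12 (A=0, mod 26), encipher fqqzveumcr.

f(5): 7·5+12=47≡21 → v
q(16): 7·16+12=124≡20 → u
q(16): 7·16+12=124≡20 → u
z(25): 7·25+12=187≡5 → f
v(21): 7·21+12=159≡3 → d
e(4): 7·4+12=40≡14 → o
u(20): 7·20+12=152≡22 → w
m(12): 7·12+12=96≡18 → s
c(2): 7·2+12=26≡0 → a
r(17): 7·17+12=131≡1 → b

vuufdowsab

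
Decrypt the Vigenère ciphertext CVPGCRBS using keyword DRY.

ZERDLTYB

Repeat the key across the ciphertext: DRYDRYDR
C(2)−D(3): -1≡25 → Z
V(21)−R(17): 4 → E
P(15)−Y(24): -9≡17 → R
G(6)−D(3): 3 → D
C(2)−R(17): -15≡11 → L
R(17)−Y(24): -7≡19 → T
B(1)−D(3): -2≡24 → Y
S(18)−R(17): 1 → B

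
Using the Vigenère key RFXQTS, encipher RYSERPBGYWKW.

Repeat the key across the message: RFXQTSRFXQTS
R(17)+R(17): 34≡8 → I
Y(24)+F(5): 29≡3 → D
S(18)+X(23): 41≡15 → P
E(4)+Q(16): 20 → U
R(17)+T(19): 36≡10 → K
P(15)+S(18): 33≡7 → H
B(1)+R(17): 18 → S
G(6)+F(5): 11 → L
Y(24)+X(23): 47≡21 → V
W(22)+Q(16): 38≡12 → M
K(10)+T(19): 29≡3 → D
W(22)+S(18): 40≡14 → O

IDPUKHSLVMDO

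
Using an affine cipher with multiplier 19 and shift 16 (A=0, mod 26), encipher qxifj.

q(16): 19·16+16=320≡8 → i
x(23): 19·23+16=453≡11 → l
i(8): 19·8+16=168≡12 → m
f(5): 19·5+16=111≡7 → h
j(9): 19·9+16=187≡5 → f

ilmhf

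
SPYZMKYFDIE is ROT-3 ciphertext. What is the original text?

S(18): 18−3=15 → P
P(15): 15−3=12 → M
Y(24): 24−3=21 → V
Z(25): 25−3=22 → W
M(12): 12−3=9 → J
K(10): 10−3=7 → H
Y(24): 24−3=21 → V
F(5): 5−3=2 → C
D(3): 3−3=0 → A
I(8): 8−3=5 → F
E(4): 4−3=1 → B

PMVWJHVCAFB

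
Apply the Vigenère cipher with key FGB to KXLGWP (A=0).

Repeat the key across the message: FGBFGB
K(10)+F(5): 15 → P
X(23)+G(6): 29≡3 → D
L(11)+B(1): 12 → M
G(6)+F(5): 11 → L
W(22)+G(6): 28≡2 → C
P(15)+B(1): 16 → Q

PDMLCQ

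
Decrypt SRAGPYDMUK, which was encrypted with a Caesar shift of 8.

KJSYHQVEMC

S(18): 18−8=10 → K
R(17): 17−8=9 → J
A(0): 0−8=-8≡18 → S
G(6): 6−8=-2≡24 → Y
P(15): 15−8=7 → H
Y(24): 24−8=16 → Q
D(3): 3−8=-5≡21 → V
M(12): 12−8=4 → E
U(20): 20−8=12 → M
K(10): 10−8=2 → C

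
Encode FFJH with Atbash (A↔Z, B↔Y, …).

UUQS

F(5) → U(20)
F(5) → U(20)
J(9) → Q(16)
H(7) → S(18)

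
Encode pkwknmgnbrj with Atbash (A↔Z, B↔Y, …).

kpdpmntmyiq

p(15) → k(10)
k(10) → p(15)
w(22) → d(3)
k(10) → p(15)
n(13) → m(12)
m(12) → n(13)
g(6) → t(19)
n(13) → m(12)
b(1) → y(24)
r(17) → i(8)
j(9) → q(16)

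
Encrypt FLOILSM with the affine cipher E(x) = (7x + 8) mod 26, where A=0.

RHCMHEO

F(5): 7·5+8=43≡17 → R
L(11): 7·11+8=85≡7 → H
O(14): 7·14+8=106≡2 → C
I(8): 7·8+8=64≡12 → M
L(11): 7·11+8=85≡7 → H
S(18): 7·18+8=134≡4 → E
M(12): 7·12+8=92≡14 → O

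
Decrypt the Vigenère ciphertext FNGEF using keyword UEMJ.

Repeat the key across the ciphertext: UEMJU
F(5)−U(20): -15≡11 → L
N(13)−E(4): 9 → J
G(6)−M(12): -6≡20 → U
E(4)−J(9): -5≡21 → V
F(5)−U(20): -15≡11 → L

LJUVL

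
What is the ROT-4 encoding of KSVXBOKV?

OWZBFSOZ

K(10): 10+4=14 → O
S(18): 18+4=22 → W
V(21): 21+4=25 → Z
X(23): 23+4=27≡1 → B
B(1): 1+4=5 → F
O(14): 14+4=18 → S
K(10): 10+4=14 → O
V(21): 21+4=25 → Z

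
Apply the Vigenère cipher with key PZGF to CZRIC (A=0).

RYXNR

Repeat the key across the message: PZGFP
C(2)+P(15): 17 → R
Z(25)+Z(25): 50≡24 → Y
R(17)+G(6): 23 → X
I(8)+F(5): 13 → N
C(2)+P(15): 17 → R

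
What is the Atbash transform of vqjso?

ejqhl

v(21) → e(4)
q(16) → j(9)
j(9) → q(16)
s(18) → h(7)
o(14) → l(11)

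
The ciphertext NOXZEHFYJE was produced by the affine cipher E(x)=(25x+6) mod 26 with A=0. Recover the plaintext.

TSJHCZBIXC

The inverse of 25 mod 26 is 25, since 25·25=625≡1. Apply D(y)=25·(y−6) mod 26:
N(13): 25·(13−6)=175≡19 → T
O(14): 25·(14−6)=200≡18 → S
X(23): 25·(23−6)=425≡9 → J
Z(25): 25·(25−6)=475≡7 → H
E(4): 25·(4−6)=-50≡2 → C
H(7): 25·(7−6)=25 → Z
F(5): 25·(5−6)=-25≡1 → B
Y(24): 25·(24−6)=450≡8 → I
J(9): 25·(9−6)=75≡23 → X
E(4): 25·(4−6)=-50≡2 → C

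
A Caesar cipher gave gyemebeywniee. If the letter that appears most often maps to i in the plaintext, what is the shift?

The most frequent ciphertext letter is e (appears 5 times).
e is position 4; i is position 8.
Shift = -4≡22.

22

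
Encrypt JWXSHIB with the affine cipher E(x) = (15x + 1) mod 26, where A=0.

GTILCRQ

J(9): 15·9+1=136≡6 → G
W(22): 15·22+1=331≡19 → T
X(23): 15·23+1=346≡8 → I
S(18): 15·18+1=271≡11 → L
H(7): 15·7+1=106≡2 → C
I(8): 15·8+1=121≡17 → R
B(1): 15·1+1=16 → Q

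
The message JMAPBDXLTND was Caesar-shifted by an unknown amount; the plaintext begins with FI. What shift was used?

From the crib: J(9)−F(5)=4, so the shift is 4.

4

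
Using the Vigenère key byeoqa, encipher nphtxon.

onlhnoo

Repeat the key across the message: byeoqab
n(13)+b(1): 14 → o
p(15)+y(24): 39≡13 → n
h(7)+e(4): 11 → l
t(19)+o(14): 33≡7 → h
x(23)+q(16): 39≡13 → n
o(14)+a(0): 14 → o
n(13)+b(1): 14 → o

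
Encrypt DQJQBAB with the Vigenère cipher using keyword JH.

MXSXKHK

Repeat the key across the message: JHJHJHJ
D(3)+J(9): 12 → M
Q(16)+H(7): 23 → X
J(9)+J(9): 18 → S
Q(16)+H(7): 23 → X
B(1)+J(9): 10 → K
A(0)+H(7): 7 → H
B(1)+J(9): 10 → K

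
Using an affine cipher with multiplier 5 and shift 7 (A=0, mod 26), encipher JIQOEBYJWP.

J(9): 5·9+7=52≡0 → A
I(8): 5·8+7=47≡21 → V
Q(16): 5·16+7=87≡9 → J
O(14): 5·14+7=77≡25 → Z
E(4): 5·4+7=27≡1 → B
B(1): 5·1+7=12 → M
Y(24): 5·24+7=127≡23 → X
J(9): 5·9+7=52≡0 → A
W(22): 5·22+7=117≡13 → N
P(15): 5·15+7=82≡4 → E

AVJZBMXANE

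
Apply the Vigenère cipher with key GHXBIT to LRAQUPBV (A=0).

RYXRCIHC

Repeat the key across the message: GHXBITGH
L(11)+G(6): 17 → R
R(17)+H(7): 24 → Y
A(0)+X(23): 23 → X
Q(16)+B(1): 17 → R
U(20)+I(8): 28≡2 → C
P(15)+T(19): 34≡8 → I
B(1)+G(6): 7 → H
V(21)+H(7): 28≡2 → C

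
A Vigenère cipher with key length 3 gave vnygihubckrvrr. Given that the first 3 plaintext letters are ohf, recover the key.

hgt

Subtract each crib letter from the matching ciphertext letter (mod 26):
v(21)−o(14)=7 → h
n(13)−h(7)=6 → g
y(24)−f(5)=19 → t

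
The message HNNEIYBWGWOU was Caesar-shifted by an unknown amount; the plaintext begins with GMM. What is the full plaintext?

From the crib: H(7)−G(6)=1, so the shift is 1.
Subtract 1 from each ciphertext letter:
H(7): 7−1=6 → G
N(13): 13−1=12 → M
N(13): 13−1=12 → M
E(4): 4−1=3 → D
I(8): 8−1=7 → H
Y(24): 24−1=23 → X
B(1): 1−1=0 → A
W(22): 22−1=21 → V
G(6): 6−1=5 → F
W(22): 22−1=21 → V
O(14): 14−1=13 → N
U(20): 20−1=19 → T

GMMDHXAVFVNT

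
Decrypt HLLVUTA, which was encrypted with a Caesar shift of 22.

LPPZYXE

H(7): 7−22=-15≡11 → L
L(11): 11−22=-11≡15 → P
L(11): 11−22=-11≡15 → P
V(21): 21−22=-1≡25 → Z
U(20): 20−22=-2≡24 → Y
T(19): 19−22=-3≡23 → X
A(0): 0−22=-22≡4 → E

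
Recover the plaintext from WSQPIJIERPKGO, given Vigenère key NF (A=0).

JNDKVEVZEKXBB

Repeat the key across the ciphertext: NFNFNFNFNFNFN
W(22)−N(13): 9 → J
S(18)−F(5): 13 → N
Q(16)−N(13): 3 → D
P(15)−F(5): 10 → K
I(8)−N(13): -5≡21 → V
J(9)−F(5): 4 → E
I(8)−N(13): -5≡21 → V
E(4)−F(5): -1≡25 → Z
R(17)−N(13): 4 → E
P(15)−F(5): 10 → K
K(10)−N(13): -3≡23 → X
G(6)−F(5): 1 → B
O(14)−N(13): 1 → B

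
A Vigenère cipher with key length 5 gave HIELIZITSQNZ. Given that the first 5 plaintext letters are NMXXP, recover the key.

Subtract each crib letter from the matching ciphertext letter (mod 26):
H(7)−N(13)=-6≡20 → U
I(8)−M(12)=-4≡22 → W
E(4)−X(23)=-19≡7 → H
L(11)−X(23)=-12≡14 → O
I(8)−P(15)=-7≡19 → T

UWHOT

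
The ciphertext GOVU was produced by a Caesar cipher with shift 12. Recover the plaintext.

G(6): 6−12=-6≡20 → U
O(14): 14−12=2 → C
V(21): 21−12=9 → J
U(20): 20−12=8 → I

UCJI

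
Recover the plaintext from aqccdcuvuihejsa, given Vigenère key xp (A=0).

Repeat the key across the ciphertext: xpxpxpxpxpxpxpx
a(0)−x(23): -23≡3 → d
q(16)−p(15): 1 → b
c(2)−x(23): -21≡5 → f
c(2)−p(15): -13≡13 → n
d(3)−x(23): -20≡6 → g
c(2)−p(15): -13≡13 → n
u(20)−x(23): -3≡23 → x
v(21)−p(15): 6 → g
u(20)−x(23): -3≡23 → x
i(8)−p(15): -7≡19 → t
h(7)−x(23): -16≡10 → k
e(4)−p(15): -11≡15 → p
j(9)−x(23): -14≡12 → m
s(18)−p(15): 3 → d
a(0)−x(23): -23≡3 → d

dbfngnxgxtkpmdd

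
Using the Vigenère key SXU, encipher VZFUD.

Repeat the key across the message: SXUSX
V(21)+S(18): 39≡13 → N
Z(25)+X(23): 48≡22 → W
F(5)+U(20): 25 → Z
U(20)+S(18): 38≡12 → M
D(3)+X(23): 26≡0 → A

NWZMA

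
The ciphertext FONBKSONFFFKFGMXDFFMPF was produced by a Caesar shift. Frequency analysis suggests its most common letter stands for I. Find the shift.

23

The most frequent ciphertext letter is F (appears 8 times).
F is position 5; I is position 8.
Shift = -3≡23.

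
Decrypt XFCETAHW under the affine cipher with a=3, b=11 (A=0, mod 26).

EYXPUFQV

The inverse of 3 mod 26 is 9, since 3·9=27≡1. Apply D(y)=9·(y−11) mod 26:
X(23): 9·(23−11)=108≡4 → E
F(5): 9·(5−11)=-54≡24 → Y
C(2): 9·(2−11)=-81≡23 → X
E(4): 9·(4−11)=-63≡15 → P
T(19): 9·(19−11)=72≡20 → U
A(0): 9·(0−11)=-99≡5 → F
H(7): 9·(7−11)=-36≡16 → Q
W(22): 9·(22−11)=99≡21 → V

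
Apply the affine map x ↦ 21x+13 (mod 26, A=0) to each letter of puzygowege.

qrsxjvhtjt

p(15): 21·15+13=328≡16 → q
u(20): 21·20+13=433≡17 → r
z(25): 21·25+13=538≡18 → s
y(24): 21·24+13=517≡23 → x
g(6): 21·6+13=139≡9 → j
o(14): 21·14+13=307≡21 → v
w(22): 21·22+13=475≡7 → h
e(4): 21·4+13=97≡19 → t
g(6): 21·6+13=139≡9 → j
e(4): 21·4+13=97≡19 → t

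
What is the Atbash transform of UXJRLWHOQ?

U(20) → F(5)
X(23) → C(2)
J(9) → Q(16)
R(17) → I(8)
L(11) → O(14)
W(22) → D(3)
H(7) → S(18)
O(14) → L(11)
Q(16) → J(9)

FCQIODSLJ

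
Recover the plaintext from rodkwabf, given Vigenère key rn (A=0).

abmxfnks

Repeat the key across the ciphertext: rnrnrnrn
r(17)−r(17): 0 → a
o(14)−n(13): 1 → b
d(3)−r(17): -14≡12 → m
k(10)−n(13): -3≡23 → x
w(22)−r(17): 5 → f
a(0)−n(13): -13≡13 → n
b(1)−r(17): -16≡10 → k
f(5)−n(13): -8≡18 → s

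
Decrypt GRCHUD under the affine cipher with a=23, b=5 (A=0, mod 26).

RWBIVS

The inverse of 23 mod 26 is 17, since 23·17=391≡1. Apply D(y)=17·(y−5) mod 26:
G(6): 17·(6−5)=17 → R
R(17): 17·(17−5)=204≡22 → W
C(2): 17·(2−5)=-51≡1 → B
H(7): 17·(7−5)=34≡8 → I
U(20): 17·(20−5)=255≡21 → V
D(3): 17·(3−5)=-34≡18 → S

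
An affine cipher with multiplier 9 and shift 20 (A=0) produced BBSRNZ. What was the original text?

The inverse of 9 mod 26 is 3, since 9·3=27≡1. Apply D(y)=3·(y−20) mod 26:
B(1): 3·(1−20)=-57≡21 → V
B(1): 3·(1−20)=-57≡21 → V
S(18): 3·(18−20)=-6≡20 → U
R(17): 3·(17−20)=-9≡17 → R
N(13): 3·(13−20)=-21≡5 → F
Z(25): 3·(25−20)=15 → P

VVURFP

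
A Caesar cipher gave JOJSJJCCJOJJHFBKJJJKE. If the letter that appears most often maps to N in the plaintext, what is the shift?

22

The most frequent ciphertext letter is J (appears 10 times).
J is position 9; N is position 13.
Shift = -4≡22.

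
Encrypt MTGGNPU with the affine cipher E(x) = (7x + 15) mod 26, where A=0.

VSFFCQZ

M(12): 7·12+15=99≡21 → V
T(19): 7·19+15=148≡18 → S
G(6): 7·6+15=57≡5 → F
G(6): 7·6+15=57≡5 → F
N(13): 7·13+15=106≡2 → C
P(15): 7·15+15=120≡16 → Q
U(20): 7·20+15=155≡25 → Z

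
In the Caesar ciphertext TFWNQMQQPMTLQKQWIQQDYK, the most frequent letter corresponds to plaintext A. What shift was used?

The most frequent ciphertext letter is Q (appears 7 times).
Q is position 16; A is position 0.
Shift = 16.

16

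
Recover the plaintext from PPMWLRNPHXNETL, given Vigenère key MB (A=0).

DOAVZQBOVWBDHK

Repeat the key across the ciphertext: MBMBMBMBMBMBMB
P(15)−M(12): 3 → D
P(15)−B(1): 14 → O
M(12)−M(12): 0 → A
W(22)−B(1): 21 → V
L(11)−M(12): -1≡25 → Z
R(17)−B(1): 16 → Q
N(13)−M(12): 1 → B
P(15)−B(1): 14 → O
H(7)−M(12): -5≡21 → V
X(23)−B(1): 22 → W
N(13)−M(12): 1 → B
E(4)−B(1): 3 → D
T(19)−M(12): 7 → H
L(11)−B(1): 10 → K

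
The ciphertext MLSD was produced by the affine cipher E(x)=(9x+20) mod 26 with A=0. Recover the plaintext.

CZUB

The inverse of 9 mod 26 is 3, since 9·3=27≡1. Apply D(y)=3·(y−20) mod 26:
M(12): 3·(12−20)=-24≡2 → C
L(11): 3·(11−20)=-27≡25 → Z
S(18): 3·(18−20)=-6≡20 → U
D(3): 3·(3−20)=-51≡1 → B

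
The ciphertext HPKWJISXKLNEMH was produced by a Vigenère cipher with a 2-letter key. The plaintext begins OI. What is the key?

TH

Subtract each crib letter from the matching ciphertext letter (mod 26):
H(7)−O(14)=-7≡19 → T
P(15)−I(8)=7 → H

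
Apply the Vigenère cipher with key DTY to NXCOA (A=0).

Repeat the key across the message: DTYDT
N(13)+D(3): 16 → Q
X(23)+T(19): 42≡16 → Q
C(2)+Y(24): 26≡0 → A
O(14)+D(3): 17 → R
A(0)+T(19): 19 → T

QQART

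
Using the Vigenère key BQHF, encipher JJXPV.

Repeat the key across the message: BQHFB
J(9)+B(1): 10 → K
J(9)+Q(16): 25 → Z
X(23)+H(7): 30≡4 → E
P(15)+F(5): 20 → U
V(21)+B(1): 22 → W

KZEUW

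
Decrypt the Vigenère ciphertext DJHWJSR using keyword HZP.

WKSPKDK

Repeat the key across the ciphertext: HZPHZPH
D(3)−H(7): -4≡22 → W
J(9)−Z(25): -16≡10 → K
H(7)−P(15): -8≡18 → S
W(22)−H(7): 15 → P
J(9)−Z(25): -16≡10 → K
S(18)−P(15): 3 → D
R(17)−H(7): 10 → K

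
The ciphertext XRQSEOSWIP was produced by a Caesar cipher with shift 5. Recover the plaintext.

SMLNZJNRDK

X(23): 23−5=18 → S
R(17): 17−5=12 → M
Q(16): 16−5=11 → L
S(18): 18−5=13 → N
E(4): 4−5=-1≡25 → Z
O(14): 14−5=9 → J
S(18): 18−5=13 → N
W(22): 22−5=17 → R
I(8): 8−5=3 → D
P(15): 15−5=10 → K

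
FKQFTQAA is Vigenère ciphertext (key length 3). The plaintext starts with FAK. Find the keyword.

Subtract each crib letter from the matching ciphertext letter (mod 26):
F(5)−F(5)=0 → A
K(10)−A(0)=10 → K
Q(16)−K(10)=6 → G

AKG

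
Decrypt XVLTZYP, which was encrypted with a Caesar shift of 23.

AYOWCBS

X(23): 23−23=0 → A
V(21): 21−23=-2≡24 → Y
L(11): 11−23=-12≡14 → O
T(19): 19−23=-4≡22 → W
Z(25): 25−23=2 → C
Y(24): 24−23=1 → B
P(15): 15−23=-8≡18 → S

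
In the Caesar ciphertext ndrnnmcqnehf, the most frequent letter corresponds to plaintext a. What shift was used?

The most frequent ciphertext letter is n (appears 4 times).
n is position 13; a is position 0.
Shift = 13.

13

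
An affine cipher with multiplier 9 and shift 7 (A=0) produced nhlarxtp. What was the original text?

samfewky

The inverse of 9 mod 26 is 3, since 9·3=27≡1. Apply D(y)=3·(y−7) mod 26:
n(13): 3·(13−7)=18 → s
h(7): 3·(7−7)=0 → a
l(11): 3·(11−7)=12 → m
a(0): 3·(0−7)=-21≡5 → f
r(17): 3·(17−7)=30≡4 → e
x(23): 3·(23−7)=48≡22 → w
t(19): 3·(19−7)=36≡10 → k
p(15): 3·(15−7)=24 → y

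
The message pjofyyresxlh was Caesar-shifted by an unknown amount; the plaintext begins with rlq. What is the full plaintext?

rlqhaatguznj

From the crib: p(15)−r(17)=-2≡24, so the shift is 24.
Subtract 24 from each ciphertext letter:
p(15): 15−24=-9≡17 → r
j(9): 9−24=-15≡11 → l
o(14): 14−24=-10≡16 → q
f(5): 5−24=-19≡7 → h
y(24): 24−24=0 → a
y(24): 24−24=0 → a
r(17): 17−24=-7≡19 → t
e(4): 4−24=-20≡6 → g
s(18): 18−24=-6≡20 → u
x(23): 23−24=-1≡25 → z
l(11): 11−24=-13≡13 → n
h(7): 7−24=-17≡9 → j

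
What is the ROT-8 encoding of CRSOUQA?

C(2): 2+8=10 → K
R(17): 17+8=25 → Z
S(18): 18+8=26≡0 → A
O(14): 14+8=22 → W
U(20): 20+8=28≡2 → C
Q(16): 16+8=24 → Y
A(0): 0+8=8 → I

KZAWCYI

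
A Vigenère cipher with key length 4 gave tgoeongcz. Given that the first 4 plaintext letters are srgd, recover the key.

Subtract each crib letter from the matching ciphertext letter (mod 26):
t(19)−s(18)=1 → b
g(6)−r(17)=-11≡15 → p
o(14)−g(6)=8 → i
e(4)−d(3)=1 → b

bpib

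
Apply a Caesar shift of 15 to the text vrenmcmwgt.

kgtcbrblvi

v(21): 21+15=36≡10 → k
r(17): 17+15=32≡6 → g
e(4): 4+15=19 → t
n(13): 13+15=28≡2 → c
m(12): 12+15=27≡1 → b
c(2): 2+15=17 → r
m(12): 12+15=27≡1 → b
w(22): 22+15=37≡11 → l
g(6): 6+15=21 → v
t(19): 19+15=34≡8 → i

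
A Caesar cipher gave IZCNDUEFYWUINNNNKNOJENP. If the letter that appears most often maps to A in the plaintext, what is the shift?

13

The most frequent ciphertext letter is N (appears 7 times).
N is position 13; A is position 0.
Shift = 13.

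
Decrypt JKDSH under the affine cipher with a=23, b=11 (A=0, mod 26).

SJUPK

The inverse of 23 mod 26 is 17, since 23·17=391≡1. Apply D(y)=17·(y−11) mod 26:
J(9): 17·(9−11)=-34≡18 → S
K(10): 17·(10−11)=-17≡9 → J
D(3): 17·(3−11)=-136≡20 → U
S(18): 17·(18−11)=119≡15 → P
H(7): 17·(7−11)=-68≡10 → K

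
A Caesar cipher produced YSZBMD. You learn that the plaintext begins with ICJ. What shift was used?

From the crib: Y(24)−I(8)=16, so the shift is 16.

16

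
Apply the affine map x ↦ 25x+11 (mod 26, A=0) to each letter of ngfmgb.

yfgzfk

n(13): 25·13+11=336≡24 → y
g(6): 25·6+11=161≡5 → f
f(5): 25·5+11=136≡6 → g
m(12): 25·12+11=311≡25 → z
g(6): 25·6+11=161≡5 → f
b(1): 25·1+11=36≡10 → k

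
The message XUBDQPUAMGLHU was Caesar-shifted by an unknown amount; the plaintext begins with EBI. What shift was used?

From the crib: X(23)−E(4)=19, so the shift is 19.

19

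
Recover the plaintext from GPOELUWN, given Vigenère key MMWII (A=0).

Repeat the key across the ciphertext: MMWIIMMW
G(6)−M(12): -6≡20 → U
P(15)−M(12): 3 → D
O(14)−W(22): -8≡18 → S
E(4)−I(8): -4≡22 → W
L(11)−I(8): 3 → D
U(20)−M(12): 8 → I
W(22)−M(12): 10 → K
N(13)−W(22): -9≡17 → R

UDSWDIKR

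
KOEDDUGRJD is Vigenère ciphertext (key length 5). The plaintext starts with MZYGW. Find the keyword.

YPGXH

Subtract each crib letter from the matching ciphertext letter (mod 26):
K(10)−M(12)=-2≡24 → Y
O(14)−Z(25)=-11≡15 → P
E(4)−Y(24)=-20≡6 → G
D(3)−G(6)=-3≡23 → X
D(3)−W(22)=-19≡7 → H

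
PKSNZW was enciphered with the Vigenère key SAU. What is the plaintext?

XKYVZC

Repeat the key across the ciphertext: SAUSAU
P(15)−S(18): -3≡23 → X
K(10)−A(0): 10 → K
S(18)−U(20): -2≡24 → Y
N(13)−S(18): -5≡21 → V
Z(25)−A(0): 25 → Z
W(22)−U(20): 2 → C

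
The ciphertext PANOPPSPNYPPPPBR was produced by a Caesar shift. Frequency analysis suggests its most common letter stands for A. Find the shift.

The most frequent ciphertext letter is P (appears 8 times).
P is position 15; A is position 0.
Shift = 15.

15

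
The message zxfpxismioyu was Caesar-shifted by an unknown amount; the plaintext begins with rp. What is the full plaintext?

rpxhpakeagqm

From the crib: z(25)−r(17)=8, so the shift is 8.
Subtract 8 from each ciphertext letter:
z(25): 25−8=17 → r
x(23): 23−8=15 → p
f(5): 5−8=-3≡23 → x
p(15): 15−8=7 → h
x(23): 23−8=15 → p
i(8): 8−8=0 → a
s(18): 18−8=10 → k
m(12): 12−8=4 → e
i(8): 8−8=0 → a
o(14): 14−8=6 → g
y(24): 24−8=16 → q
u(20): 20−8=12 → m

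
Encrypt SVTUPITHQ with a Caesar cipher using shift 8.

ADBCXQBPY

S(18): 18+8=26≡0 → A
V(21): 21+8=29≡3 → D
T(19): 19+8=27≡1 → B
U(20): 20+8=28≡2 → C
P(15): 15+8=23 → X
I(8): 8+8=16 → Q
T(19): 19+8=27≡1 → B
H(7): 7+8=15 → P
Q(16): 16+8=24 → Y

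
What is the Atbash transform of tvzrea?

t(19) → g(6)
v(21) → e(4)
z(25) → a(0)
r(17) → i(8)
e(4) → v(21)
a(0) → z(25)

geaivz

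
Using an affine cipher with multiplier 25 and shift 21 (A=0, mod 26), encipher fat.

f(5): 25·5+21=146≡16 → q
a(0): 25·0+21=21 → v
t(19): 25·19+21=496≡2 → c

qvc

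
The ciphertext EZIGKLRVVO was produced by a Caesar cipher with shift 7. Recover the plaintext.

E(4): 4−7=-3≡23 → X
Z(25): 25−7=18 → S
I(8): 8−7=1 → B
G(6): 6−7=-1≡25 → Z
K(10): 10−7=3 → D
L(11): 11−7=4 → E
R(17): 17−7=10 → K
V(21): 21−7=14 → O
V(21): 21−7=14 → O
O(14): 14−7=7 → H

XSBZDEKOOH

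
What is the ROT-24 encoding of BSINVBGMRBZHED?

ZQGLTZEKPZXFCB

B(1): 1+24=25 → Z
S(18): 18+24=42≡16 → Q
I(8): 8+24=32≡6 → G
N(13): 13+24=37≡11 → L
V(21): 21+24=45≡19 → T
B(1): 1+24=25 → Z
G(6): 6+24=30≡4 → E
M(12): 12+24=36≡10 → K
R(17): 17+24=41≡15 → P
B(1): 1+24=25 → Z
Z(25): 25+24=49≡23 → X
H(7): 7+24=31≡5 → F
E(4): 4+24=28≡2 → C
D(3): 3+24=27≡1 → B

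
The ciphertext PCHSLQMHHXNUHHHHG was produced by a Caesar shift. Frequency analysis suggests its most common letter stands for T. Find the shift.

The most frequent ciphertext letter is H (appears 7 times).
H is position 7; T is position 19.
Shift = -12≡14.

14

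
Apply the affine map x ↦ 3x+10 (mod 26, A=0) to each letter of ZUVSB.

HSVMN

Z(25): 3·25+10=85≡7 → H
U(20): 3·20+10=70≡18 → S
V(21): 3·21+10=73≡21 → V
S(18): 3·18+10=64≡12 → M
B(1): 3·1+10=13 → N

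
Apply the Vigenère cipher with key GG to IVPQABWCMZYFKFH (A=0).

Repeat the key across the message: GGGGGGGGGGGGGGG
I(8)+G(6): 14 → O
V(21)+G(6): 27≡1 → B
P(15)+G(6): 21 → V
Q(16)+G(6): 22 → W
A(0)+G(6): 6 → G
B(1)+G(6): 7 → H
W(22)+G(6): 28≡2 → C
C(2)+G(6): 8 → I
M(12)+G(6): 18 → S
Z(25)+G(6): 31≡5 → F
Y(24)+G(6): 30≡4 → E
F(5)+G(6): 11 → L
K(10)+G(6): 16 → Q
F(5)+G(6): 11 → L
H(7)+G(6): 13 → N

OBVWGHCISFELQLN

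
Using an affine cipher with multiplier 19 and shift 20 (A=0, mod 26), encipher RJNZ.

R(17): 19·17+20=343≡5 → F
J(9): 19·9+20=191≡9 → J
N(13): 19·13+20=267≡7 → H
Z(25): 19·25+20=495≡1 → B

FJHB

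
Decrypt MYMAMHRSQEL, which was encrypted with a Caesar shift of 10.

COCQCXHIGUB

M(12): 12−10=2 → C
Y(24): 24−10=14 → O
M(12): 12−10=2 → C
A(0): 0−10=-10≡16 → Q
M(12): 12−10=2 → C
H(7): 7−10=-3≡23 → X
R(17): 17−10=7 → H
S(18): 18−10=8 → I
Q(16): 16−10=6 → G
E(4): 4−10=-6≡20 → U
L(11): 11−10=1 → B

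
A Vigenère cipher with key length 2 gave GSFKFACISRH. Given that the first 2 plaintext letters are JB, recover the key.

XR

Subtract each crib letter from the matching ciphertext letter (mod 26):
G(6)−J(9)=-3≡23 → X
S(18)−B(1)=17 → R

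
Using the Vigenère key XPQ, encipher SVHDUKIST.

PKXAJAFHJ

Repeat the key across the message: XPQXPQXPQ
S(18)+X(23): 41≡15 → P
V(21)+P(15): 36≡10 → K
H(7)+Q(16): 23 → X
D(3)+X(23): 26≡0 → A
U(20)+P(15): 35≡9 → J
K(10)+Q(16): 26≡0 → A
I(8)+X(23): 31≡5 → F
S(18)+P(15): 33≡7 → H
T(19)+Q(16): 35≡9 → J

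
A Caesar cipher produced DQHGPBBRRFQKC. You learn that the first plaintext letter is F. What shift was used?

24

From the crib: D(3)−F(5)=-2≡24, so the shift is 24.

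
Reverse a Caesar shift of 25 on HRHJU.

ISIKV

H(7): 7−25=-18≡8 → I
R(17): 17−25=-8≡18 → S
H(7): 7−25=-18≡8 → I
J(9): 9−25=-16≡10 → K
U(20): 20−25=-5≡21 → V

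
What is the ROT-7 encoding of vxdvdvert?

cekckclya

v(21): 21+7=28≡2 → c
x(23): 23+7=30≡4 → e
d(3): 3+7=10 → k
v(21): 21+7=28≡2 → c
d(3): 3+7=10 → k
v(21): 21+7=28≡2 → c
e(4): 4+7=11 → l
r(17): 17+7=24 → y
t(19): 19+7=26≡0 → a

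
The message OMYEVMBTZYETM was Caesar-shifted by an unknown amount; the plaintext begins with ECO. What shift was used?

From the crib: O(14)−E(4)=10, so the shift is 10.

10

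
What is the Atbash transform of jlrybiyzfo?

j(9) → q(16)
l(11) → o(14)
r(17) → i(8)
y(24) → b(1)
b(1) → y(24)
i(8) → r(17)
y(24) → b(1)
z(25) → a(0)
f(5) → u(20)
o(14) → l(11)

qoibyrbaul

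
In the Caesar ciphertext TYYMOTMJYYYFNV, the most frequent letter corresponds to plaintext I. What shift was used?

The most frequent ciphertext letter is Y (appears 5 times).
Y is position 24; I is position 8.
Shift = 16.

16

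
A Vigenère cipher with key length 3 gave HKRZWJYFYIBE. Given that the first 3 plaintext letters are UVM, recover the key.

NPF

Subtract each crib letter from the matching ciphertext letter (mod 26):
H(7)−U(20)=-13≡13 → N
K(10)−V(21)=-11≡15 → P
R(17)−M(12)=5 → F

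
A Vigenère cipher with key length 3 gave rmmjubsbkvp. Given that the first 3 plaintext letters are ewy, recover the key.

nqo

Subtract each crib letter from the matching ciphertext letter (mod 26):
r(17)−e(4)=13 → n
m(12)−w(22)=-10≡16 → q
m(12)−y(24)=-12≡14 → o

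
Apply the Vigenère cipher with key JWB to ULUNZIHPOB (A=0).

Repeat the key across the message: JWBJWBJWBJ
U(20)+J(9): 29≡3 → D
L(11)+W(22): 33≡7 → H
U(20)+B(1): 21 → V
N(13)+J(9): 22 → W
Z(25)+W(22): 47≡21 → V
I(8)+B(1): 9 → J
H(7)+J(9): 16 → Q
P(15)+W(22): 37≡11 → L
O(14)+B(1): 15 → P
B(1)+J(9): 10 → K

DHVWVJQLPK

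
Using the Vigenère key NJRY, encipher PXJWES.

CGAURB

Repeat the key across the message: NJRYNJ
P(15)+N(13): 28≡2 → C
X(23)+J(9): 32≡6 → G
J(9)+R(17): 26≡0 → A
W(22)+Y(24): 46≡20 → U
E(4)+N(13): 17 → R
S(18)+J(9): 27≡1 → B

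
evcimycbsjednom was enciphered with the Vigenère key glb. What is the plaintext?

ykbcbxwqrdtchdl

Repeat the key across the ciphertext: glbglbglbglbglb
e(4)−g(6): -2≡24 → y
v(21)−l(11): 10 → k
c(2)−b(1): 1 → b
i(8)−g(6): 2 → c
m(12)−l(11): 1 → b
y(24)−b(1): 23 → x
c(2)−g(6): -4≡22 → w
b(1)−l(11): -10≡16 → q
s(18)−b(1): 17 → r
j(9)−g(6): 3 → d
e(4)−l(11): -7≡19 → t
d(3)−b(1): 2 → c
n(13)−g(6): 7 → h
o(14)−l(11): 3 → d
m(12)−b(1): 11 → l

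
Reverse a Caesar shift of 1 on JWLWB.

J(9): 9−1=8 → I
W(22): 22−1=21 → V
L(11): 11−1=10 → K
W(22): 22−1=21 → V
B(1): 1−1=0 → A

IVKVA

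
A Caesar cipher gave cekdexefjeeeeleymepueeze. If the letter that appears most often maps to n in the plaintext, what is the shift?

17

The most frequent ciphertext letter is e (appears 12 times).
e is position 4; n is position 13.
Shift = -9≡17.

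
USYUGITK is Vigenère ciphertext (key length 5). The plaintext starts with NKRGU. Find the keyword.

Subtract each crib letter from the matching ciphertext letter (mod 26):
U(20)−N(13)=7 → H
S(18)−K(10)=8 → I
Y(24)−R(17)=7 → H
U(20)−G(6)=14 → O
G(6)−U(20)=-14≡12 → M

HIHOM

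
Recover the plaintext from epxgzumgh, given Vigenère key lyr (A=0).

trgvbdbiq

Repeat the key across the ciphertext: lyrlyrlyr
e(4)−l(11): -7≡19 → t
p(15)−y(24): -9≡17 → r
x(23)−r(17): 6 → g
g(6)−l(11): -5≡21 → v
z(25)−y(24): 1 → b
u(20)−r(17): 3 → d
m(12)−l(11): 1 → b
g(6)−y(24): -18≡8 → i
h(7)−r(17): -10≡16 → q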